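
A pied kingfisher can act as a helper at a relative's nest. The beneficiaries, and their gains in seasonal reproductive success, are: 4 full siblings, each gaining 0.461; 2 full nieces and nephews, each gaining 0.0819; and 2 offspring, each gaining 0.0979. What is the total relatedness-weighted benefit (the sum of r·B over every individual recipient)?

r to a full sibling = 0.5 (full sibs share both parents — two paths of length 2: r = 2·(1/2)^2 = 1/2).
r to a full niece or nephew = 1/4 (full aunt/uncle↔niece/nephew: two paths of length 3 through the shared grandparent pair: r = 2·(1/2)^3 = 1/4).
r to an offspring = 0.5 (one parent–offspring link: r = (1/2)^1 = 1/2).
Summing one r·B term per recipient: 4·0.5·0.461 + 2·0.25·0.0819 + 2·0.5·0.0979 = 1.06085.

1.06085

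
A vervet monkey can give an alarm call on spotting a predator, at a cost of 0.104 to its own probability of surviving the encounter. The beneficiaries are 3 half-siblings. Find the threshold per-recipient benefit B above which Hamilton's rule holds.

r to a half-sibling = 0.25 (half-sibs share one parent — one path of length 2: r = (1/2)^2 = 1/4).
Hamilton's rule with n recipients of equal r: n·r·B > C, so B > C/(n·r) = 0.104/(3·0.25) = 0.1387.

0.1387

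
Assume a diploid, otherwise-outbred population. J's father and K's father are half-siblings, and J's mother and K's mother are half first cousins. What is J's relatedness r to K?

Relatedness sums over independent paths through distinct common ancestors.
J and K are related in two ways: half first cousins through their fathers (r = 1/16) and half second cousins through their mothers (r = 1/64).
r = 1/16 + 1/64 = 0.078125.

0.078125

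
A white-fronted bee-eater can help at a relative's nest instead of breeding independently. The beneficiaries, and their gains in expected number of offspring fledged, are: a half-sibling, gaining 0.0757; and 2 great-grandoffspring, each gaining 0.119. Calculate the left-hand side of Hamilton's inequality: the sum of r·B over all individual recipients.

0.048675

r to a half-sibling = 1/4 (half-sibs share one parent — one path of length 2: r = (1/2)^2 = 1/4).
r to a great-grandoffspring = 0.125 (three parent–offspring links: r = (1/2)^3 = 1/8).
Summing one r·B term per recipient: 1·0.25·0.0757 + 2·0.125·0.119 = 0.048675.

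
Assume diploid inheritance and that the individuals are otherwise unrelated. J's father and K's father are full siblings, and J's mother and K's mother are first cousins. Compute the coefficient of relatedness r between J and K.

0.15625

Independent pedigree routes through distinct common ancestors add.
J and K are related in two ways: first cousins through their fathers (r = 1/8) and second cousins through their mothers (r = 1/32).
r = 1/8 + 1/32 = 5/32 = 0.15625.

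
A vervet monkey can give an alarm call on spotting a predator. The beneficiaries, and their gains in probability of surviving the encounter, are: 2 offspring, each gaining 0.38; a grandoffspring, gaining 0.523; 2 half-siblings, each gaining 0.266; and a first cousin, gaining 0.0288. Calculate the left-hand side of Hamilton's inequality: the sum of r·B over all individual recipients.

0.64735

r to an offspring = 1/2 (one parent–offspring link: r = (1/2)^1 = 1/2).
r to a grandoffspring = 0.25 (two parent–offspring links: r = (1/2)^2 = 1/4).
r to a half-sibling = 1/4 (half-sibs share one parent — one path of length 2: r = (1/2)^2 = 1/4).
r to a first cousin = 1/8 (first cousins share one grandparent pair — two paths of length 4: r = 2·(1/2)^4 = 1/8).
Summing one r·B term per recipient: 2·0.5·0.38 + 1·0.25·0.523 + 2·0.25·0.266 + 1·0.125·0.0288 = 0.64735.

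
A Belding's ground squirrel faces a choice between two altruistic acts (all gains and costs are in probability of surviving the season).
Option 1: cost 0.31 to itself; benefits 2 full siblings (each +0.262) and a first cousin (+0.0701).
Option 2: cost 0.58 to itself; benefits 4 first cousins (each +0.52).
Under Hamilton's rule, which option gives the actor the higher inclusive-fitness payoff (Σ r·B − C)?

Option 1

Option 1: r to a full sibling = 0.5.
Option 1: r to a first cousin = 0.125.
Option 1: Σ r·B − C = (2·0.5·0.262 + 1·0.125·0.0701) − 0.31 = -0.0392375.
Option 2: r to a first cousin = 0.125.
Option 2: Σ r·B − C = (4·0.125·0.52) − 0.58 = -0.32.
Option 1 has the higher net inclusive-fitness payoff.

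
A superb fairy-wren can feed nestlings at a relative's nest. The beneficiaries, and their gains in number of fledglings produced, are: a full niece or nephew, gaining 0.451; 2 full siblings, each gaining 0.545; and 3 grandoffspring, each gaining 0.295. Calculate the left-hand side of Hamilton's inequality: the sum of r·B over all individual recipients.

r to a full niece or nephew = 1/4 (full aunt/uncle↔niece/nephew: two paths of length 3 through the shared grandparent pair: r = 2·(1/2)^3 = 1/4).
r to a full sibling = 1/2 (full sibs share both parents — two paths of length 2: r = 2·(1/2)^2 = 1/2).
r to a grandoffspring = 0.25 (two parent–offspring links: r = (1/2)^2 = 1/4).
Summing one r·B term per recipient: 1·0.25·0.451 + 2·0.5·0.545 + 3·0.25·0.295 = 0.879.

0.879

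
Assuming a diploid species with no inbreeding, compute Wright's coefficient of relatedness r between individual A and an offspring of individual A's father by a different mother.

0.25

Each parent–offspring link contributes a factor of 1/2, and independent paths through distinct common ancestors add.
Half-sibs share one parent — one path of length 2: r = (1/2)^2 = 1/4.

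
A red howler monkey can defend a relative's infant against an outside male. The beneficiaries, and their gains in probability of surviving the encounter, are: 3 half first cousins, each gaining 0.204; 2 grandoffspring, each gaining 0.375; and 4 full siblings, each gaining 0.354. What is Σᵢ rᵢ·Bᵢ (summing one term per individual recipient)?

0.93375

r to a half first cousin = 1/16 (half first cousins share one grandparent — one path of length 4: r = (1/2)^4 = 1/16).
r to a grandoffspring = 1/4 (two parent–offspring links: r = (1/2)^2 = 1/4).
r to a full sibling = 0.5 (full sibs share both parents — two paths of length 2: r = 2·(1/2)^2 = 1/2).
Summing one r·B term per recipient: 3·0.0625·0.204 + 2·0.25·0.375 + 4·0.5·0.354 = 0.93375.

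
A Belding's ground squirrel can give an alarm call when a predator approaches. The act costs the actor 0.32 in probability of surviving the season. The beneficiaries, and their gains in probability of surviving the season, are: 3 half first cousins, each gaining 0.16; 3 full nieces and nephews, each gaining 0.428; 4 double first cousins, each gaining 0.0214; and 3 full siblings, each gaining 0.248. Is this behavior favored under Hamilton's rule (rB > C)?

Yes

Hamilton's rule: the trait is favored when the sum of r·B over every recipient exceeds the actor's cost C.
r to a half first cousin = 1/16 (half first cousins share one grandparent — one path of length 4: r = (1/2)^4 = 1/16).
r to a full niece or nephew = 0.25 (full aunt/uncle↔niece/nephew: two paths of length 3 through the shared grandparent pair: r = 2·(1/2)^3 = 1/4).
r to a double first cousin = 0.25 (double first cousins share both grandparent pairs — four paths of length 4: r = 4·(1/2)^4 = 1/4).
r to a full sibling = 1/2 (full sibs share both parents — two paths of length 2: r = 2·(1/2)^2 = 1/2).
Summing one r·B term per recipient: 3·0.0625·0.16 + 3·0.25·0.428 + 4·0.25·0.0214 + 3·0.5·0.248 = 0.7444.
0.7444 > 0.32: the indirect benefit exceeds the cost.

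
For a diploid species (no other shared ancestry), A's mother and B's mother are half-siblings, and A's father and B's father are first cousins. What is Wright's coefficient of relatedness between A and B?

0.09375

Independent pedigree routes through distinct common ancestors add.
A and B are related in two ways: half first cousins through their mothers (r = 1/16) and second cousins through their fathers (r = 1/32).
r = 1/16 + 1/32 = 3/32 = 0.09375.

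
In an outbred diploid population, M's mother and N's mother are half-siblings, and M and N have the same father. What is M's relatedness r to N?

0.3125

With two independent routes of shared ancestry, r is the sum of the two contributions.
M and N are related in two ways: half first cousins through their mothers (r = 1/16) and half-sibs through their shared father (r = 1/4).
r = 1/16 + 1/4 = 5/16 = 0.3125.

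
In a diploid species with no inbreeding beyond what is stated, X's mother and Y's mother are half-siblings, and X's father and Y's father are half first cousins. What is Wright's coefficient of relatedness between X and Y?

0.078125

Wright's path rule: contributions from independent ancestry routes add.
X and Y are related in two ways: half first cousins through their mothers (r = 1/16) and half second cousins through their fathers (r = 1/64).
r = 1/16 + 1/64 = 5/64 = 0.078125.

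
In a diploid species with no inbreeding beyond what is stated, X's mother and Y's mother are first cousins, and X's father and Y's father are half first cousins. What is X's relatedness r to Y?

0.046875

Relatedness sums over independent paths through distinct common ancestors.
X and Y are related in two ways: second cousins through their mothers (r = 1/32) and half second cousins through their fathers (r = 1/64).
r = 1/32 + 1/64 = 3/64 = 0.046875.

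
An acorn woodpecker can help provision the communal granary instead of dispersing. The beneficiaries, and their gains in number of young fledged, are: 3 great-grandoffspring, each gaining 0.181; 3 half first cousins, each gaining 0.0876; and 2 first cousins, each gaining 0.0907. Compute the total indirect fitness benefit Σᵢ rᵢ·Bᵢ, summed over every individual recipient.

0.106975

r to a great-grandoffspring = 0.125 (three parent–offspring links: r = (1/2)^3 = 1/8).
r to a half first cousin = 0.0625 (half first cousins share one grandparent — one path of length 4: r = (1/2)^4 = 1/16).
r to a first cousin = 1/8 (first cousins share one grandparent pair — two paths of length 4: r = 2·(1/2)^4 = 1/8).
Summing one r·B term per recipient: 3·0.125·0.181 + 3·0.0625·0.0876 + 2·0.125·0.0907 = 0.106975.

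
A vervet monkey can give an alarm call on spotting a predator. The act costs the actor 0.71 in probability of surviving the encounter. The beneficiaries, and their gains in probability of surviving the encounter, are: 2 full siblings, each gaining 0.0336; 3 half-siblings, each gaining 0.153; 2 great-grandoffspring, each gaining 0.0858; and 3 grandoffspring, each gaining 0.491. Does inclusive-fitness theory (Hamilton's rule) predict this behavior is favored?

No

Hamilton's rule: the trait is favored when the sum of r·B over every recipient exceeds the actor's cost C.
r to a full sibling = 0.5 (full sibs share both parents — two paths of length 2: r = 2·(1/2)^2 = 1/2).
r to a half-sibling = 1/4 (half-sibs share one parent — one path of length 2: r = (1/2)^2 = 1/4).
r to a great-grandoffspring = 1/8 (three parent–offspring links: r = (1/2)^3 = 1/8).
r to a grandoffspring = 0.25 (two parent–offspring links: r = (1/2)^2 = 1/4).
Summing one r·B term per recipient: 2·0.5·0.0336 + 3·0.25·0.153 + 2·0.125·0.0858 + 3·0.25·0.491 = 0.53805.
0.53805 < 0.71: the indirect benefit is less than the cost.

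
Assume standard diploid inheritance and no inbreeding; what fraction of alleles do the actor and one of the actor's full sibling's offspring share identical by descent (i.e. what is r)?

Each parent–offspring link contributes a factor of 1/2, and independent paths through distinct common ancestors add.
Full aunt/uncle↔niece/nephew: two paths of length 3 through the shared grandparent pair: r = 2·(1/2)^3 = 1/4.

0.25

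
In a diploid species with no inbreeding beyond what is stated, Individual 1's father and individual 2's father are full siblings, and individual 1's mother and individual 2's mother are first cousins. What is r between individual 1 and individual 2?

Relatedness sums over independent paths through distinct common ancestors.
Individual 1 and individual 2 are related in two ways: first cousins through their fathers (r = 1/8) and second cousins through their mothers (r = 1/32).
r = 1/8 + 1/32 = 0.15625.

0.15625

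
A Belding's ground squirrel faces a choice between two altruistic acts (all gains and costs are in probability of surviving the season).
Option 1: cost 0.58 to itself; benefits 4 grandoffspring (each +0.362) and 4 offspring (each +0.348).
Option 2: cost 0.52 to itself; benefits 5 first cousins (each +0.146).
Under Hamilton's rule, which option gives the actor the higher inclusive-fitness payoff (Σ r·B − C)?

Option 1

Option 1: r to a grandoffspring = 0.25.
Option 1: r to an offspring = 0.5.
Option 1: Σ r·B − C = (4·0.25·0.362 + 4·0.5·0.348) − 0.58 = 0.478.
Option 2: r to a first cousin = 0.125.
Option 2: Σ r·B − C = (5·0.125·0.146) − 0.52 = -0.42875.
Option 1 has the higher net inclusive-fitness payoff.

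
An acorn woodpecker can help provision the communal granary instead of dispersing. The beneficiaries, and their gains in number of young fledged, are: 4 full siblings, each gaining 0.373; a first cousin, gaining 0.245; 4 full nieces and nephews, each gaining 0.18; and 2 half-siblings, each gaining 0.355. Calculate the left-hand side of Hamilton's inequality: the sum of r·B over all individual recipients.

1.134125

r to a full sibling = 1/2 (full sibs share both parents — two paths of length 2: r = 2·(1/2)^2 = 1/2).
r to a first cousin = 0.125 (first cousins share one grandparent pair — two paths of length 4: r = 2·(1/2)^4 = 1/8).
r to a full niece or nephew = 1/4 (full aunt/uncle↔niece/nephew: two paths of length 3 through the shared grandparent pair: r = 2·(1/2)^3 = 1/4).
r to a half-sibling = 0.25 (half-sibs share one parent — one path of length 2: r = (1/2)^2 = 1/4).
Summing one r·B term per recipient: 4·0.5·0.373 + 1·0.125·0.245 + 4·0.25·0.18 + 2·0.25·0.355 = 1.134125.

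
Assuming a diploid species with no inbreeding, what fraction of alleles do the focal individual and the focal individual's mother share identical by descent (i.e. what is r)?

Each parent–offspring link contributes a factor of 1/2, and independent paths through distinct common ancestors add.
One parent–offspring link: r = (1/2)^1 = 1/2.

0.5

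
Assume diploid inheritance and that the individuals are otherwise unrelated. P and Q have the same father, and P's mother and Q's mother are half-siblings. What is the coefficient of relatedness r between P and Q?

Relatedness sums over independent paths through distinct common ancestors.
P and Q are related in two ways: half-sibs through their shared father (r = 1/4) and half first cousins through their mothers (r = 1/16).
r = 1/4 + 1/16 = 0.3125.

0.3125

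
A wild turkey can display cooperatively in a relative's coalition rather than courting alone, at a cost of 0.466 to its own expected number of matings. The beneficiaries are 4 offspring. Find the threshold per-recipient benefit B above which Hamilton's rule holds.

0.233

r to an offspring = 1/2 (one parent–offspring link: r = (1/2)^1 = 1/2).
Hamilton's rule with n recipients of equal r: n·r·B > C, so B > C/(n·r) = 0.466/(4·0.5) = 0.233.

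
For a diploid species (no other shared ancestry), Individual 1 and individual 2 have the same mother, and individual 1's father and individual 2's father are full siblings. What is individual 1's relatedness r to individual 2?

Relatedness sums over independent paths through distinct common ancestors.
Individual 1 and individual 2 are related in two ways: half-sibs through their shared mother (r = 1/4) and first cousins through their fathers (r = 1/8).
r = 1/4 + 1/8 = 3/8 = 0.375.

0.375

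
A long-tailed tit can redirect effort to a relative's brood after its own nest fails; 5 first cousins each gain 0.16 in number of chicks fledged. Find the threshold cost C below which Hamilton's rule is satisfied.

0.1

r to a first cousin = 1/8 (first cousins share one grandparent pair — two paths of length 4: r = 2·(1/2)^4 = 1/8).
Hamilton's rule: n·r·B > C, so the trait is favored while C < n·r·B = 5·0.125·0.16 = 0.1.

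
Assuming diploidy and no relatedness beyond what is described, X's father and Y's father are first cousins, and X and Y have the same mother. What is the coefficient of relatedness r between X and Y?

0.28125

With two independent routes of shared ancestry, r is the sum of the two contributions.
X and Y are related in two ways: second cousins through their fathers (r = 1/32) and half-sibs through their shared mother (r = 1/4).
r = 1/32 + 1/4 = 0.28125.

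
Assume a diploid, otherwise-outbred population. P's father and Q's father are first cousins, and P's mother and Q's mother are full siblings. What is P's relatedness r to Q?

0.15625

Independent pedigree routes through distinct common ancestors add.
P and Q are related in two ways: second cousins through their fathers (r = 1/32) and first cousins through their mothers (r = 1/8).
r = 1/32 + 1/8 = 5/32 = 0.15625.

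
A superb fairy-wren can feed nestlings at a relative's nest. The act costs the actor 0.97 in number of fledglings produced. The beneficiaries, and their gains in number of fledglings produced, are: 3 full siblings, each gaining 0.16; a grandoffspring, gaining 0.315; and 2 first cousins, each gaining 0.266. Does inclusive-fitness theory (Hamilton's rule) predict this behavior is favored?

No

Hamilton's rule: the trait is favored when the sum of r·B over every recipient exceeds the actor's cost C.
r to a full sibling = 1/2 (full sibs share both parents — two paths of length 2: r = 2·(1/2)^2 = 1/2).
r to a grandoffspring = 0.25 (two parent–offspring links: r = (1/2)^2 = 1/4).
r to a first cousin = 0.125 (first cousins share one grandparent pair — two paths of length 4: r = 2·(1/2)^4 = 1/8).
Summing one r·B term per recipient: 3·0.5·0.16 + 1·0.25·0.315 + 2·0.125·0.266 = 0.38525.
0.38525 < 0.97: the indirect benefit is less than the cost.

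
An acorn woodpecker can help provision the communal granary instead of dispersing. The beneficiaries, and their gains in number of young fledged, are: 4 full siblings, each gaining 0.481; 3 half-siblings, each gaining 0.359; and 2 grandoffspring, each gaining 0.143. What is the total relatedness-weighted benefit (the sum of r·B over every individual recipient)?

r to a full sibling = 0.5 (full sibs share both parents — two paths of length 2: r = 2·(1/2)^2 = 1/2).
r to a half-sibling = 1/4 (half-sibs share one parent — one path of length 2: r = (1/2)^2 = 1/4).
r to a grandoffspring = 1/4 (two parent–offspring links: r = (1/2)^2 = 1/4).
Summing one r·B term per recipient: 4·0.5·0.481 + 3·0.25·0.359 + 2·0.25·0.143 = 1.30275.

1.30275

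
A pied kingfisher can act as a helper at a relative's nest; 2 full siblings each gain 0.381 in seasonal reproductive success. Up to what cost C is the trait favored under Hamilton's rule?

r to a full sibling = 0.5 (full sibs share both parents — two paths of length 2: r = 2·(1/2)^2 = 1/2).
Hamilton's rule: n·r·B > C, so the trait is favored while C < n·r·B = 2·0.5·0.381 = 0.381.

0.381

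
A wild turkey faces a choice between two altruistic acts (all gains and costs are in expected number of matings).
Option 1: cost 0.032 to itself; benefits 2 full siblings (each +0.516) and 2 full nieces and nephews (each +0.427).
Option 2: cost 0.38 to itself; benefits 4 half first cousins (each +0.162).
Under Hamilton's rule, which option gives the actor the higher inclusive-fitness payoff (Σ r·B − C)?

Option 1: r to a full sibling = 0.5.
Option 1: r to a full niece or nephew = 0.25.
Option 1: Σ r·B − C = (2·0.5·0.516 + 2·0.25·0.427) − 0.032 = 0.6975.
Option 2: r to a half first cousin = 0.0625.
Option 2: Σ r·B − C = (4·0.0625·0.162) − 0.38 = -0.3395.
Option 1 has the higher net inclusive-fitness payoff.

Option 1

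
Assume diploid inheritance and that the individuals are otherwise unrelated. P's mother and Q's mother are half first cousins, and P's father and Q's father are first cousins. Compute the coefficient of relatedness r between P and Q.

0.046875

Wright's path rule: contributions from independent ancestry routes add.
P and Q are related in two ways: half second cousins through their mothers (r = 1/64) and second cousins through their fathers (r = 1/32).
r = 1/64 + 1/32 = 3/64 = 0.046875.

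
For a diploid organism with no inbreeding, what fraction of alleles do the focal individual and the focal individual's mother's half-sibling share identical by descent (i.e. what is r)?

0.125

Each parent–offspring link contributes a factor of 1/2, and independent paths through distinct common ancestors add.
Half-aunt/uncle↔niece/nephew: one path of length 3: r = (1/2)^3 = 1/8.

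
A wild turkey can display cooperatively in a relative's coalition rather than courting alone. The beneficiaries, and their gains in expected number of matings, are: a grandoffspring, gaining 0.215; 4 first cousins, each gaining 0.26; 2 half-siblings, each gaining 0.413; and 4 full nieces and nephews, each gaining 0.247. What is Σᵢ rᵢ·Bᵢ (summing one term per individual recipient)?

r to a grandoffspring = 0.25 (two parent–offspring links: r = (1/2)^2 = 1/4).
r to a first cousin = 0.125 (first cousins share one grandparent pair — two paths of length 4: r = 2·(1/2)^4 = 1/8).
r to a half-sibling = 1/4 (half-sibs share one parent — one path of length 2: r = (1/2)^2 = 1/4).
r to a full niece or nephew = 0.25 (full aunt/uncle↔niece/nephew: two paths of length 3 through the shared grandparent pair: r = 2·(1/2)^3 = 1/4).
Summing one r·B term per recipient: 1·0.25·0.215 + 4·0.125·0.26 + 2·0.25·0.413 + 4·0.25·0.247 = 0.63725.

0.63725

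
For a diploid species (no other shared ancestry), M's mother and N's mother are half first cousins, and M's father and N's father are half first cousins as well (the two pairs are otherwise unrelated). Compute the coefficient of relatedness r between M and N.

0.03125

Independent pedigree routes through distinct common ancestors add.
M and N are related in two ways: half second cousins through their mothers (r = 1/64) and half second cousins through their fathers (r = 1/64).
r = 1/64 + 1/64 = 0.03125.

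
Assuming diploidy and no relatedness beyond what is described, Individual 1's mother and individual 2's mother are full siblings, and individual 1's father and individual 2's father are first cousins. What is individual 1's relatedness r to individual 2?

0.15625

Relatedness sums over independent paths through distinct common ancestors.
Individual 1 and individual 2 are related in two ways: first cousins through their mothers (r = 1/8) and second cousins through their fathers (r = 1/32).
r = 1/8 + 1/32 = 5/32 = 0.15625.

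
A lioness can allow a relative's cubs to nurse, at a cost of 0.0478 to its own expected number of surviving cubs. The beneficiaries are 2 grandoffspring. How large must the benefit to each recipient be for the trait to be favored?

0.0956

r to a grandoffspring = 1/4 (two parent–offspring links: r = (1/2)^2 = 1/4).
Hamilton's rule with n recipients of equal r: n·r·B > C, so B > C/(n·r) = 0.0478/(2·0.25) = 0.0956.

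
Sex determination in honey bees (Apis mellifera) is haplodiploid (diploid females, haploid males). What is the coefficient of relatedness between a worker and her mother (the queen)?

One meiotic link between diploid queen and diploid daughter: r = 1/2.

0.5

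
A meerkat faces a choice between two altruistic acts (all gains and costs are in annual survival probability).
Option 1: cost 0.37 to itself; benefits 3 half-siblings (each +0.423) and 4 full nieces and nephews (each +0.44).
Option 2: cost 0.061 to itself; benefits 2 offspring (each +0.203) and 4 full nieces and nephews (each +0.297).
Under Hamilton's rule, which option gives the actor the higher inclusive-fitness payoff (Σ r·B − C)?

Option 1: r to a half-sibling = 0.25.
Option 1: r to a full niece or nephew = 0.25.
Option 1: Σ r·B − C = (3·0.25·0.423 + 4·0.25·0.44) − 0.37 = 0.38725.
Option 2: r to an offspring = 0.5.
Option 2: r to a full niece or nephew = 0.25.
Option 2: Σ r·B − C = (2·0.5·0.203 + 4·0.25·0.297) − 0.061 = 0.439.
Option 2 has the higher net inclusive-fitness payoff.

Option 2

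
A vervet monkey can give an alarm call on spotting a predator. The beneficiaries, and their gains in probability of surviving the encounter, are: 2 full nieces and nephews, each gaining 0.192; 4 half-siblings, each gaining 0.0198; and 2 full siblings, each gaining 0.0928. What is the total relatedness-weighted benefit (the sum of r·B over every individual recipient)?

r to a full niece or nephew = 0.25 (full aunt/uncle↔niece/nephew: two paths of length 3 through the shared grandparent pair: r = 2·(1/2)^3 = 1/4).
r to a half-sibling = 0.25 (half-sibs share one parent — one path of length 2: r = (1/2)^2 = 1/4).
r to a full sibling = 0.5 (full sibs share both parents — two paths of length 2: r = 2·(1/2)^2 = 1/2).
Summing one r·B term per recipient: 2·0.25·0.192 + 4·0.25·0.0198 + 2·0.5·0.0928 = 0.2086.

0.2086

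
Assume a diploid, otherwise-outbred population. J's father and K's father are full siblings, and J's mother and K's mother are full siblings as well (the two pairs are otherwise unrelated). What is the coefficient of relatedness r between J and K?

Independent pedigree routes through distinct common ancestors add.
J and K are related in two ways: first cousins through their fathers (r = 1/8) and first cousins through their mothers (r = 1/8) — i.e. double first cousins.
r = 1/8 + 1/8 = 1/4 = 0.25.

0.25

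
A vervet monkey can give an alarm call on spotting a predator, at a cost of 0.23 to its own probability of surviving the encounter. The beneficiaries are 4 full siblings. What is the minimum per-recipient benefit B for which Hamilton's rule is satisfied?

r to a full sibling = 0.5 (full sibs share both parents — two paths of length 2: r = 2·(1/2)^2 = 1/2).
Hamilton's rule with n recipients of equal r: n·r·B > C, so B > C/(n·r) = 0.23/(4·0.5) = 0.115.

0.115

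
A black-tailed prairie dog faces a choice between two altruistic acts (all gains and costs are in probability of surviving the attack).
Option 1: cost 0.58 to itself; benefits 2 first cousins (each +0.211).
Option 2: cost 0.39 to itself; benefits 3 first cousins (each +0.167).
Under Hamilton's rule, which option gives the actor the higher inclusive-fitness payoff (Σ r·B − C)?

Option 2

Option 1: r to a first cousin = 0.125.
Option 1: Σ r·B − C = (2·0.125·0.211) − 0.58 = -0.52725.
Option 2: r to a first cousin = 0.125.
Option 2: Σ r·B − C = (3·0.125·0.167) − 0.39 = -0.327375.
Option 2 has the higher net inclusive-fitness payoff.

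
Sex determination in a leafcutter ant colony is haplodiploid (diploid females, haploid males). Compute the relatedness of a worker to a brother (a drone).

0.25

Her haploid brother carries none of their father's genes and a random half of their mother's genome; that half matches the maternal half of her own genome with probability 1/2: r = 1/2 · 1/2 = 1/4.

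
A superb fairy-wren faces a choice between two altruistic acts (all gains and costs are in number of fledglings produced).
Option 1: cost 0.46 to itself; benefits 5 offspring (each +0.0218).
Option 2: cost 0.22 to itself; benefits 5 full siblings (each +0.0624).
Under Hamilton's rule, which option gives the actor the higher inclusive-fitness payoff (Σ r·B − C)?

Option 1: r to an offspring = 0.5.
Option 1: Σ r·B − C = (5·0.5·0.0218) − 0.46 = -0.4055.
Option 2: r to a full sibling = 0.5.
Option 2: Σ r·B − C = (5·0.5·0.0624) − 0.22 = -0.064.
Option 2 has the higher net inclusive-fitness payoff.

Option 2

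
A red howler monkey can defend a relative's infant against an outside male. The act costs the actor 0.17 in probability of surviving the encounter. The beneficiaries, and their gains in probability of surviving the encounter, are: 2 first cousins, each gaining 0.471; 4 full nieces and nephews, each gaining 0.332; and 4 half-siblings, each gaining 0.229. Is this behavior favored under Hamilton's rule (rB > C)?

Hamilton's rule: the trait is favored when the sum of r·B over every recipient exceeds the actor's cost C.
r to a first cousin = 0.125 (first cousins share one grandparent pair — two paths of length 4: r = 2·(1/2)^4 = 1/8).
r to a full niece or nephew = 1/4 (full aunt/uncle↔niece/nephew: two paths of length 3 through the shared grandparent pair: r = 2·(1/2)^3 = 1/4).
r to a half-sibling = 1/4 (half-sibs share one parent — one path of length 2: r = (1/2)^2 = 1/4).
Summing one r·B term per recipient: 2·0.125·0.471 + 4·0.25·0.332 + 4·0.25·0.229 = 0.67875.
0.67875 > 0.17: the indirect benefit exceeds the cost.

Yes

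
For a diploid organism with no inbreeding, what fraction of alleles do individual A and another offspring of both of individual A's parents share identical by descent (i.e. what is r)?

0.5

Each parent–offspring link contributes a factor of 1/2, and independent paths through distinct common ancestors add.
Full sibs share both parents — two paths of length 2: r = 2·(1/2)^2 = 1/2.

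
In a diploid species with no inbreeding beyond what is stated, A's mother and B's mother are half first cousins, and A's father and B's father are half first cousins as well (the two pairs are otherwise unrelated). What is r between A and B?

0.03125

Relatedness sums over independent paths through distinct common ancestors.
A and B are related in two ways: half second cousins through their mothers (r = 1/64) and half second cousins through their fathers (r = 1/64).
r = 1/64 + 1/64 = 1/32 = 0.03125.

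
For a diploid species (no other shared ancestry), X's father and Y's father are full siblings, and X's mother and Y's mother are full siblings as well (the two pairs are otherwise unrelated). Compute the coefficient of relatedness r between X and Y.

0.25

With two independent routes of shared ancestry, r is the sum of the two contributions.
X and Y are related in two ways: first cousins through their fathers (r = 1/8) and first cousins through their mothers (r = 1/8) — i.e. double first cousins.
r = 1/8 + 1/8 = 1/4 = 0.25.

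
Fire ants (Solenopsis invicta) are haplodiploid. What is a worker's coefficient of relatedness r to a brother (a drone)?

Her haploid brother carries none of their father's genes and a random half of their mother's genome; that half matches the maternal half of her own genome with probability 1/2: r = 1/2 · 1/2 = 1/4.

0.25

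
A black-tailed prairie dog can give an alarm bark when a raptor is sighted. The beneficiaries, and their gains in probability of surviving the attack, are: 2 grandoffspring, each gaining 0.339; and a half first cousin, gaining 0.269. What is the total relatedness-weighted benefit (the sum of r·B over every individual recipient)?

0.1863125

r to a grandoffspring = 1/4 (two parent–offspring links: r = (1/2)^2 = 1/4).
r to a half first cousin = 0.0625 (half first cousins share one grandparent — one path of length 4: r = (1/2)^4 = 1/16).
Summing one r·B term per recipient: 2·0.25·0.339 + 1·0.0625·0.269 = 0.1863125.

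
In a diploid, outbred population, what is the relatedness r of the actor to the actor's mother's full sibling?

0.25

Each parent–offspring link contributes a factor of 1/2, and independent paths through distinct common ancestors add.
Full aunt/uncle↔niece/nephew: two paths of length 3 through the shared grandparent pair: r = 2·(1/2)^3 = 1/4.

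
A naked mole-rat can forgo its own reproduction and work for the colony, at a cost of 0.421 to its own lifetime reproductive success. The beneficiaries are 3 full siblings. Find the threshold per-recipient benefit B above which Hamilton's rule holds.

0.2807

r to a full sibling = 1/2 (full sibs share both parents — two paths of length 2: r = 2·(1/2)^2 = 1/2).
Hamilton's rule with n recipients of equal r: n·r·B > C, so B > C/(n·r) = 0.421/(3·0.5) = 0.2807.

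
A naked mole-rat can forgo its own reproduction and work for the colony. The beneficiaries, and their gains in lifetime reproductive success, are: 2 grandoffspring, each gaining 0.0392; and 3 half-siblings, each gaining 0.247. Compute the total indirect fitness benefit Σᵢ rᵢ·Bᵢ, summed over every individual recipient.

r to a grandoffspring = 0.25 (two parent–offspring links: r = (1/2)^2 = 1/4).
r to a half-sibling = 1/4 (half-sibs share one parent — one path of length 2: r = (1/2)^2 = 1/4).
Summing one r·B term per recipient: 2·0.25·0.0392 + 3·0.25·0.247 = 0.20485.

0.20485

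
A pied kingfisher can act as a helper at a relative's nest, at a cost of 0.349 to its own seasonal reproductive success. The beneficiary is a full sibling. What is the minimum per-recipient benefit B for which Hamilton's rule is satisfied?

0.698

r to a full sibling = 0.5 (full sibs share both parents — two paths of length 2: r = 2·(1/2)^2 = 1/2).
Hamilton's rule with n recipients of equal r: n·r·B > C, so B > C/(n·r) = 0.349/(1·0.5) = 0.698.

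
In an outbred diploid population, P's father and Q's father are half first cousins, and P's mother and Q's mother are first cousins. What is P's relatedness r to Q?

0.046875

Relatedness sums over independent paths through distinct common ancestors.
P and Q are related in two ways: half second cousins through their fathers (r = 1/64) and second cousins through their mothers (r = 1/32).
r = 1/64 + 1/32 = 0.046875.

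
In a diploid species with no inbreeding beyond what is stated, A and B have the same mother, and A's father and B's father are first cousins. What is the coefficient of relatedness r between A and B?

0.28125

Relatedness sums over independent paths through distinct common ancestors.
A and B are related in two ways: half-sibs through their shared mother (r = 1/4) and second cousins through their fathers (r = 1/32).
r = 1/4 + 1/32 = 0.28125.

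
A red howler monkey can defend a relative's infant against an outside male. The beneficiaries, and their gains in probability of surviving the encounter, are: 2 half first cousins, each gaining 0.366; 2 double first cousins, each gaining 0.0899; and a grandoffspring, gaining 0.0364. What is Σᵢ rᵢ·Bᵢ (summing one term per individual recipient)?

0.0998

r to a half first cousin = 0.0625 (half first cousins share one grandparent — one path of length 4: r = (1/2)^4 = 1/16).
r to a double first cousin = 1/4 (double first cousins share both grandparent pairs — four paths of length 4: r = 4·(1/2)^4 = 1/4).
r to a grandoffspring = 0.25 (two parent–offspring links: r = (1/2)^2 = 1/4).
Summing one r·B term per recipient: 2·0.0625·0.366 + 2·0.25·0.0899 + 1·0.25·0.0364 = 0.0998.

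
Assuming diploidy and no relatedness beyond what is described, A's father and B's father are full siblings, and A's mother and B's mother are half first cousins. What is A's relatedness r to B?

Independent pedigree routes through distinct common ancestors add.
A and B are related in two ways: first cousins through their fathers (r = 1/8) and half second cousins through their mothers (r = 1/64).
r = 1/8 + 1/64 = 0.140625.

0.140625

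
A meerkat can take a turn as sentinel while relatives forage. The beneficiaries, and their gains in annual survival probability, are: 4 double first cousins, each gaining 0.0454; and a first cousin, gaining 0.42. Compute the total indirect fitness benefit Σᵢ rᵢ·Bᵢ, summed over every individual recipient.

r to a double first cousin = 0.25 (double first cousins share both grandparent pairs — four paths of length 4: r = 4·(1/2)^4 = 1/4).
r to a first cousin = 0.125 (first cousins share one grandparent pair — two paths of length 4: r = 2·(1/2)^4 = 1/8).
Summing one r·B term per recipient: 4·0.25·0.0454 + 1·0.125·0.42 = 0.0979.

0.0979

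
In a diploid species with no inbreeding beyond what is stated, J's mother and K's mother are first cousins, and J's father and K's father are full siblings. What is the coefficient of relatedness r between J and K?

Relatedness sums over independent paths through distinct common ancestors.
J and K are related in two ways: second cousins through their mothers (r = 1/32) and first cousins through their fathers (r = 1/8).
r = 1/32 + 1/8 = 5/32 = 0.15625.

0.15625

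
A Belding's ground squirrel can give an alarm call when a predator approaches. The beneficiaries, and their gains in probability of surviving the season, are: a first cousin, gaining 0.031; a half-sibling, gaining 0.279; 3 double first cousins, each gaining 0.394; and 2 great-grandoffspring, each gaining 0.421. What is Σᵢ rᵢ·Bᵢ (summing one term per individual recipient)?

r to a first cousin = 1/8 (first cousins share one grandparent pair — two paths of length 4: r = 2·(1/2)^4 = 1/8).
r to a half-sibling = 0.25 (half-sibs share one parent — one path of length 2: r = (1/2)^2 = 1/4).
r to a double first cousin = 1/4 (double first cousins share both grandparent pairs — four paths of length 4: r = 4·(1/2)^4 = 1/4).
r to a great-grandoffspring = 1/8 (three parent–offspring links: r = (1/2)^3 = 1/8).
Summing one r·B term per recipient: 1·0.125·0.031 + 1·0.25·0.279 + 3·0.25·0.394 + 2·0.125·0.421 = 0.474375.

0.474375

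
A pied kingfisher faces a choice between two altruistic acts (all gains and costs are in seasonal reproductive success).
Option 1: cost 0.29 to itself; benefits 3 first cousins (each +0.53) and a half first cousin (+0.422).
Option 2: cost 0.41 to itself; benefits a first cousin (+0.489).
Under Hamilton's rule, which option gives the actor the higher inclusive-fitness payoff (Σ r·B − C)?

Option 1: r to a first cousin = 0.125.
Option 1: r to a half first cousin = 0.0625.
Option 1: Σ r·B − C = (3·0.125·0.53 + 1·0.0625·0.422) − 0.29 = -0.064875.
Option 2: r to a first cousin = 0.125.
Option 2: Σ r·B − C = (1·0.125·0.489) − 0.41 = -0.348875.
Option 1 has the higher net inclusive-fitness payoff.

Option 1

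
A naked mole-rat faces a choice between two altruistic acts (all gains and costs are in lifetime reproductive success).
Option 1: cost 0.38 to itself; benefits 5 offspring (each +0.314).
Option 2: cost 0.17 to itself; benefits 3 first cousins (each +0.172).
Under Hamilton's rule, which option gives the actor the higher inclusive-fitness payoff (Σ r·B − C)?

Option 1

Option 1: r to an offspring = 0.5.
Option 1: Σ r·B − C = (5·0.5·0.314) − 0.38 = 0.405.
Option 2: r to a first cousin = 0.125.
Option 2: Σ r·B − C = (3·0.125·0.172) − 0.17 = -0.1055.
Option 1 has the higher net inclusive-fitness payoff.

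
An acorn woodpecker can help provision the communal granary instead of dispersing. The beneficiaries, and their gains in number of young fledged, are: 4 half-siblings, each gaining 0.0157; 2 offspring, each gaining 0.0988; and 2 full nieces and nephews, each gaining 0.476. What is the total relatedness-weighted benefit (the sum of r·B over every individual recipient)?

r to a half-sibling = 1/4 (half-sibs share one parent — one path of length 2: r = (1/2)^2 = 1/4).
r to an offspring = 0.5 (one parent–offspring link: r = (1/2)^1 = 1/2).
r to a full niece or nephew = 0.25 (full aunt/uncle↔niece/nephew: two paths of length 3 through the shared grandparent pair: r = 2·(1/2)^3 = 1/4).
Summing one r·B term per recipient: 4·0.25·0.0157 + 2·0.5·0.0988 + 2·0.25·0.476 = 0.3525.

0.3525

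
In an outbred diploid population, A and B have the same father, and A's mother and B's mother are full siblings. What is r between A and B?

Independent pedigree routes through distinct common ancestors add.
A and B are related in two ways: half-sibs through their shared father (r = 1/4) and first cousins through their mothers (r = 1/8).
r = 1/4 + 1/8 = 3/8 = 0.375.

0.375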